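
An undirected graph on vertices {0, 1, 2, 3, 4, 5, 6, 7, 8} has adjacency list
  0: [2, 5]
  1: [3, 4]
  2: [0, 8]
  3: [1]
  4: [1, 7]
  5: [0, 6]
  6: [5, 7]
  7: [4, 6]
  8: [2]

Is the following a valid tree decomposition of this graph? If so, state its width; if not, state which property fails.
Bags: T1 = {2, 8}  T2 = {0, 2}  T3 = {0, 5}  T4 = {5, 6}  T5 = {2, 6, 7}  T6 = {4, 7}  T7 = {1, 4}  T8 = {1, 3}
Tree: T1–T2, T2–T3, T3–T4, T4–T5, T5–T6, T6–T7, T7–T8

A tree decomposition must satisfy three properties: every vertex lies in some bag; for every edge, both endpoints lie together in some bag; and for every vertex, the bags containing it form a connected subtree. Here bags containing vertex 2 are not connected in the tree, so the decomposition is invalid.

No — bags containing vertex 2 are not connected in the tree.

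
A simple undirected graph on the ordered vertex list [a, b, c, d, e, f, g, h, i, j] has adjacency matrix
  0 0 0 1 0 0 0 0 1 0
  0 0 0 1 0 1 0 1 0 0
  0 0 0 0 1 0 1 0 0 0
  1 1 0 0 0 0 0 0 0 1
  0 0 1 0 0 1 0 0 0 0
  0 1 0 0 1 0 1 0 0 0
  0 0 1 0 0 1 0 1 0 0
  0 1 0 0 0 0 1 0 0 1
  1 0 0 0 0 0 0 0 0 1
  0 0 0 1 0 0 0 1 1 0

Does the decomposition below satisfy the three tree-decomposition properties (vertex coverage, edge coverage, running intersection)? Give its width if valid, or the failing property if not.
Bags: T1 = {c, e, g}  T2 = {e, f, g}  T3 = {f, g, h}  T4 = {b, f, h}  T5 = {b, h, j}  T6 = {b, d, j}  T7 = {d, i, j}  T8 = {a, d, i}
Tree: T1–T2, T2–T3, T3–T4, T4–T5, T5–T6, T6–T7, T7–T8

Every vertex of G appears in some bag (union = {a, b, c, d, e, f, g, h, i, j}); every edge is covered by a bag; and for each vertex v the set of bags containing v is connected in the bag tree. The decomposition is therefore valid. The largest bag has 3 vertices, so the width is 2.

Yes; width 2.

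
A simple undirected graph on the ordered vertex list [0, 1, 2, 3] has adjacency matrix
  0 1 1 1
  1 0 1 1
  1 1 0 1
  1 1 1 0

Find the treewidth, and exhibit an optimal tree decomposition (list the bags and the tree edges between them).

Treewidth 3.
One such decomposition:
Bags: B1 = {0, 1, 2, 3}
Tree: (single bag)

With just one bag of size 4, the width is 4 − 1 = 3, so tw(G) ≤ 3. Conversely, {0, 1, 2, 3} is a clique of size 4, and the vertices of any clique must share a bag in every tree decomposition; so some bag has ≥ 4 vertices and tw(G) ≥ 3. Therefore the treewidth is 3.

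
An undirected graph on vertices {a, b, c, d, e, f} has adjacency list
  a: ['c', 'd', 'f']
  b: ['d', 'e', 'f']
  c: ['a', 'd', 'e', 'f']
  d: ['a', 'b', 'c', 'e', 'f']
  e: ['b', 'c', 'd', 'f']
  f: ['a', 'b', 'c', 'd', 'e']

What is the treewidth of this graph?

A width-3 tree decomposition is:
Bags: B1 = {c, d, e, f}  B2 = {b, d, e, f}  B3 = {a, c, d, f}
Tree: B1–B2, B1–B3
Each bag holds 4 vertices, so the decomposition has width 3, which upper-bounds the treewidth. Conversely, {c, d, e, f} is a clique of size 4, and the vertices of any clique must share a bag in every tree decomposition; so some bag has ≥ 4 vertices and tw(G) ≥ 3. Combining the bounds, tw(G) = 3.

3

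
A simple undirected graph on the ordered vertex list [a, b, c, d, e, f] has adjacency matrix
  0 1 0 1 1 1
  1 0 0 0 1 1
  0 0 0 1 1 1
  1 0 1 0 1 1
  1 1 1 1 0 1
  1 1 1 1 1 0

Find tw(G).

3

A width-3 tree decomposition is:
Bags: B1 = {c, d, e, f}  B2 = {a, d, e, f}  B3 = {a, b, e, f}
Tree: B1–B2, B2–B3
Every bag has size at most 4, so the width is 4 − 1 = 3 and tw(G) ≤ 3. On the other hand G contains the 4-clique {c, d, e, f}. A clique must lie in a single bag of any decomposition, so no decomposition can have width below 3. Combining the bounds, tw(G) = 3.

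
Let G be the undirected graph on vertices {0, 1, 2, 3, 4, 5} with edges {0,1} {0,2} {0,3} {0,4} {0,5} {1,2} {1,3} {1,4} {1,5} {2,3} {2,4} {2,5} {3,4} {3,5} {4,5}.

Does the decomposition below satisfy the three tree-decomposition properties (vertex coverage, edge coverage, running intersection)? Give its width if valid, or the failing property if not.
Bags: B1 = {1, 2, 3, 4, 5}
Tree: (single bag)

No — vertex 0 appears in no bag.

A tree decomposition must satisfy three properties: every vertex lies in some bag; for every edge, both endpoints lie together in some bag; and for every vertex, the bags containing it form a connected subtree. Here vertex 0 appears in no bag, so the decomposition is invalid.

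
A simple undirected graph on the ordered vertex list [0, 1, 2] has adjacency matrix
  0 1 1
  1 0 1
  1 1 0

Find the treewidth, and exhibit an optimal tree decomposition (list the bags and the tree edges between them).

Treewidth 2.
One optimal decomposition is:
Bags: B1 = {0, 1, 2}
Tree: (single bag)

A single bag containing all 3 vertices is trivially a valid decomposition of width 2. Conversely, {0, 1, 2} is a clique of size 3, and the vertices of any clique must share a bag in every tree decomposition; so some bag has ≥ 3 vertices and tw(G) ≥ 2. The upper and lower bounds meet at 2, so that is the treewidth.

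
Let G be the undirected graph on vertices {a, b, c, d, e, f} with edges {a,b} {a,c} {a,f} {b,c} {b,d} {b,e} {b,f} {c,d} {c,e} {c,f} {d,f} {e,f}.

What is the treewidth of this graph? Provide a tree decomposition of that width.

Treewidth 3.
One such decomposition:
Bags: B1 = {b, c, e, f}  B2 = {b, c, d, f}  B3 = {a, b, c, f}
Tree: B1–B2, B2–B3

Each bag holds 4 vertices, so the decomposition has width 3, which upper-bounds the treewidth. For the lower bound, the 4 vertices {b, c, d, f} are pairwise adjacent, and any tree decomposition puts a clique entirely inside one bag — forcing width ≥ 3. The upper and lower bounds meet at 3, so that is the treewidth.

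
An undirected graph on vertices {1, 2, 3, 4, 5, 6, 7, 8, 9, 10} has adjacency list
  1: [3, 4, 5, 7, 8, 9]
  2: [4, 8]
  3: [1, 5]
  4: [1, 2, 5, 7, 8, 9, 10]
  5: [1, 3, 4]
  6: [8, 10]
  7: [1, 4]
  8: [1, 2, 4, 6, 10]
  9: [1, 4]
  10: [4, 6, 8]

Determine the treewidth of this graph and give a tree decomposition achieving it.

Treewidth 2.
One optimal decomposition is:
Bags: B1 = {1, 4, 8}  B2 = {4, 8, 10}  B3 = {1, 4, 5}  B4 = {1, 4, 7}  B5 = {6, 8, 10}  B6 = {1, 4, 9}  B7 = {2, 4, 8}  B8 = {1, 3, 5}
Tree: B1–B2, B1–B3, B1–B4, B2–B5, B1–B6, B2–B7, B3–B8

Every bag has size at most 3, so the width is 3 − 1 = 2 and tw(G) ≤ 2. On the other hand G contains the 3-clique {1, 3, 5}. A clique must lie in a single bag of any decomposition, so no decomposition can have width below 2. Therefore the treewidth is 2.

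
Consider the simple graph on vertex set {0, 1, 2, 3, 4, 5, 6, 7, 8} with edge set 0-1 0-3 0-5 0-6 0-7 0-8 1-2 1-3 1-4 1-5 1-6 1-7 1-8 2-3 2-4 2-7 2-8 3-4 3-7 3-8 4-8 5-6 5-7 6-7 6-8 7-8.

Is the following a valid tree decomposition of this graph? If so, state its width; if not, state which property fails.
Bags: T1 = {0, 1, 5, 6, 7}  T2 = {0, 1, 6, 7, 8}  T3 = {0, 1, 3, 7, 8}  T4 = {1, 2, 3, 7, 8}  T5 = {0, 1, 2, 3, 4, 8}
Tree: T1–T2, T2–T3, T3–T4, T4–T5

A tree decomposition must satisfy three properties: every vertex lies in some bag; for every edge, both endpoints lie together in some bag; and for every vertex, the bags containing it form a connected subtree. Here bags containing vertex 0 are not connected in the tree, so the decomposition is invalid.

No — bags containing vertex 0 are not connected in the tree.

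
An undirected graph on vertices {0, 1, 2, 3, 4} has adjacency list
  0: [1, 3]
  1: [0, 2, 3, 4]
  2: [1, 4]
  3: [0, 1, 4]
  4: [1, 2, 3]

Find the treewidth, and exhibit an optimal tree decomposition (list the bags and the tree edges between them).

Treewidth 2.
One such decomposition:
Bags: B1 = {1, 3, 4}  B2 = {0, 1, 3}  B3 = {1, 2, 4}
Tree: B1–B2, B1–B3

Each bag holds 3 vertices, so the decomposition has width 2, which upper-bounds the treewidth. For the lower bound, the 3 vertices {1, 2, 4} are pairwise adjacent, and any tree decomposition puts a clique entirely inside one bag — forcing width ≥ 2. Hence tw(G) = 2 exactly.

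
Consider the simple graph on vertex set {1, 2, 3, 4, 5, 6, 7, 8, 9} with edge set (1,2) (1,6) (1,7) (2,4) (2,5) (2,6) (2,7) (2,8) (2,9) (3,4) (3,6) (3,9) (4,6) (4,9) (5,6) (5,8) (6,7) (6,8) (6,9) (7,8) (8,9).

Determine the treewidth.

3

A width-3 tree decomposition is:
Bags: B1 = {2, 6, 7, 8}  B2 = {2, 6, 8, 9}  B3 = {1, 2, 6, 7}  B4 = {2, 5, 6, 8}  B5 = {2, 4, 6, 9}  B6 = {3, 4, 6, 9}
Tree: B1–B2, B1–B3, B2–B4, B2–B5, B5–B6
Every bag has size at most 4, so the width is 4 − 1 = 3 and tw(G) ≤ 3. For the lower bound, the 4 vertices {2, 6, 8, 9} are pairwise adjacent, and any tree decomposition puts a clique entirely inside one bag — forcing width ≥ 3. The upper and lower bounds meet at 3, so that is the treewidth.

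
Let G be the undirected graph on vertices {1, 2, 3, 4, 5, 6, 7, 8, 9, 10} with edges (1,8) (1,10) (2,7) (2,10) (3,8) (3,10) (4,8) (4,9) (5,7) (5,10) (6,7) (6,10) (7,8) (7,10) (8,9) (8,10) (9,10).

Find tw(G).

2

A width-2 tree decomposition is:
Bags: B1 = {7, 8, 10}  B2 = {8, 9, 10}  B3 = {1, 8, 10}  B4 = {6, 7, 10}  B5 = {5, 7, 10}  B6 = {3, 8, 10}  B7 = {2, 7, 10}  B8 = {4, 8, 9}
Tree: B1–B2, B2–B3, B1–B4, B4–B5, B3–B6, B4–B7, B2–B8
The largest bag has 3 vertices, giving width 2; this decomposition certifies tw(G) ≤ 2. For the lower bound, the 3 vertices {1, 8, 10} are pairwise adjacent, and any tree decomposition puts a clique entirely inside one bag — forcing width ≥ 2. Hence tw(G) = 2 exactly.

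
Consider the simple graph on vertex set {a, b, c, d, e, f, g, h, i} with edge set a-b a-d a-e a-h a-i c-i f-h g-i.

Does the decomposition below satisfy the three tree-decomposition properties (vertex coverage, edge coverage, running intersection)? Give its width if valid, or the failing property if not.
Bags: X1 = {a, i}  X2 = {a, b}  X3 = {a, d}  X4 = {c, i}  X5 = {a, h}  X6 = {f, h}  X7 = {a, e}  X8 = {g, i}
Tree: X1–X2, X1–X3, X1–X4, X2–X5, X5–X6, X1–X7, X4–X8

Checking the three conditions: (i) the bags cover all of {a, b, c, d, e, f, g, h, i}; (ii) for each edge, some bag contains both endpoints; (iii) the bags containing any fixed vertex form a subtree. All hold, so the decomposition is valid with width 2 − 1 = 1.

Yes; width 1.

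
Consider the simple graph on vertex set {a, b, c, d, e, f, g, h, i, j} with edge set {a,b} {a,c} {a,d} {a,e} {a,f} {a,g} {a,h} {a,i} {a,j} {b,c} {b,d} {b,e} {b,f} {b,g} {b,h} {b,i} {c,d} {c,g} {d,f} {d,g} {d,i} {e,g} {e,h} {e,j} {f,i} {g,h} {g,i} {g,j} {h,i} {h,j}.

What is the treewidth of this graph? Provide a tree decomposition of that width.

Treewidth 4.
One optimal decomposition is:
Bags: B1 = {a, b, c, d, g}  B2 = {a, b, d, g, i}  B3 = {a, b, g, h, i}  B4 = {a, b, e, g, h}  B5 = {a, b, d, f, i}  B6 = {a, e, g, h, j}
Tree: B1–B2, B2–B3, B3–B4, B2–B5, B4–B6

Every bag has size at most 5, so the width is 5 − 1 = 4 and tw(G) ≤ 4. For the lower bound, the 5 vertices {a, e, g, h, j} are pairwise adjacent, and any tree decomposition puts a clique entirely inside one bag — forcing width ≥ 4. Therefore the treewidth is 4.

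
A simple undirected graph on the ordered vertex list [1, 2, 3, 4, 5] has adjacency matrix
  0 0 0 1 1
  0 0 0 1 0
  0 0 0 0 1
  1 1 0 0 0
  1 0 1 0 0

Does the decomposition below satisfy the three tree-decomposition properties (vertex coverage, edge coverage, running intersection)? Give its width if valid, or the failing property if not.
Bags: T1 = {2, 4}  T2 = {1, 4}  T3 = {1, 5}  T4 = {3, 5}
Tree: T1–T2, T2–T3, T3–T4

Checking the three conditions: (i) the bags cover all of {1, 2, 3, 4, 5}; (ii) for each edge, some bag contains both endpoints; (iii) the bags containing any fixed vertex form a subtree. All hold, so the decomposition is valid with width 2 − 1 = 1.

Yes; width 1.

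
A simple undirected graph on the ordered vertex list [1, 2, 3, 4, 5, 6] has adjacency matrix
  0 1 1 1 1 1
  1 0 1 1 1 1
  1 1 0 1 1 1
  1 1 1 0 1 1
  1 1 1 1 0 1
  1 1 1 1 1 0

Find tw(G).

5

A width-5 tree decomposition is:
Bags: B1 = {1, 2, 3, 4, 5, 6}
Tree: (single bag)
With just one bag of size 6, the width is 6 − 1 = 5, so tw(G) ≤ 5. For the lower bound, the 6 vertices {1, 2, 3, 4, 5, 6} are pairwise adjacent, and any tree decomposition puts a clique entirely inside one bag — forcing width ≥ 5. The upper and lower bounds meet at 5, so that is the treewidth.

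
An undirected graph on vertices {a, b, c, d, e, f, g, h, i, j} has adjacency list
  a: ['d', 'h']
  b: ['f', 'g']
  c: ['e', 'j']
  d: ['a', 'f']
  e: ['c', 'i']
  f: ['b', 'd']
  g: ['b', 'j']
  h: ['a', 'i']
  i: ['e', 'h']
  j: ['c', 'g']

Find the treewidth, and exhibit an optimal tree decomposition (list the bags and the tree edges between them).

Every bag has size at most 3, so the width is 3 − 1 = 2 and tw(G) ≤ 2. The edges b–f–d–a–h–i–e–c–j–g–b form a cycle, so G is not a tree and its treewidth is at least 2. The upper and lower bounds meet at 2, so that is the treewidth.

Treewidth 2.
One such decomposition:
Bags: B1 = {b, d, f}  B2 = {a, b, d}  B3 = {a, b, h}  B4 = {b, h, i}  B5 = {b, e, i}  B6 = {b, c, e}  B7 = {b, c, j}  B8 = {b, g, j}
Tree: B1–B2, B2–B3, B3–B4, B4–B5, B5–B6, B6–B7, B7–B8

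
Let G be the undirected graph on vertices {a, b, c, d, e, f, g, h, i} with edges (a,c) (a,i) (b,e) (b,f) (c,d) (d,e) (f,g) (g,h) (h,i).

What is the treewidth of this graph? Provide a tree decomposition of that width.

Each bag holds 3 vertices, so the decomposition has width 2, which upper-bounds the treewidth. The edges i–a–c–d–e–b–f–g–h–i form a cycle, so G is not a tree and its treewidth is at least 2. The upper and lower bounds meet at 2, so that is the treewidth.

Treewidth 2.
Bags: B1 = {a, c, i}  B2 = {c, d, i}  B3 = {d, e, i}  B4 = {b, e, i}  B5 = {b, f, i}  B6 = {f, g, i}  B7 = {g, h, i}
Tree: B1–B2, B2–B3, B3–B4, B4–B5, B5–B6, B6–B7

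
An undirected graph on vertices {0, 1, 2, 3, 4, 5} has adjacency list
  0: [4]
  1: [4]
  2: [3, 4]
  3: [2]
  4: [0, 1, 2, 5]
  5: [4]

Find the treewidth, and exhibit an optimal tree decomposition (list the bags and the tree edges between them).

Treewidth 1.
One optimal decomposition is:
Bags: B1 = {2, 4}  B2 = {1, 4}  B3 = {0, 4}  B4 = {2, 3}  B5 = {4, 5}
Tree: B1–B2, B2–B3, B1–B4, B2–B5

Every bag has size at most 2, so the width is 2 − 1 = 1 and tw(G) ≤ 1. Any graph with an edge has treewidth ≥ 1, and G has the edge 4–2. The upper and lower bounds meet at 1, so that is the treewidth.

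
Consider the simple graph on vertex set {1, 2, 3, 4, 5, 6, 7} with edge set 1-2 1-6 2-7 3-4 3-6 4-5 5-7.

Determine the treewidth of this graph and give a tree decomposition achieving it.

Treewidth 2.
One such decomposition:
Bags: B1 = {3, 4, 6}  B2 = {1, 4, 6}  B3 = {1, 2, 4}  B4 = {2, 4, 7}  B5 = {4, 5, 7}
Tree: B1–B2, B2–B3, B3–B4, B4–B5

Each bag holds 3 vertices, so the decomposition has width 2, which upper-bounds the treewidth. The edges 4–3–6–1–2–7–5–4 form a cycle, so G is not a tree and its treewidth is at least 2. The upper and lower bounds meet at 2, so that is the treewidth.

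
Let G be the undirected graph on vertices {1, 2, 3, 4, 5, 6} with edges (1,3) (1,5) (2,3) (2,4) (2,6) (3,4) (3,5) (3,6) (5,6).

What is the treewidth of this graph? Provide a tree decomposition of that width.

Treewidth 2.
Bags: B1 = {2, 3, 6}  B2 = {2, 3, 4}  B3 = {3, 5, 6}  B4 = {1, 3, 5}
Tree: B1–B2, B1–B3, B3–B4

Every bag has size at most 3, so the width is 3 − 1 = 2 and tw(G) ≤ 2. For the lower bound, the 3 vertices {1, 3, 5} are pairwise adjacent, and any tree decomposition puts a clique entirely inside one bag — forcing width ≥ 2. Therefore the treewidth is 2.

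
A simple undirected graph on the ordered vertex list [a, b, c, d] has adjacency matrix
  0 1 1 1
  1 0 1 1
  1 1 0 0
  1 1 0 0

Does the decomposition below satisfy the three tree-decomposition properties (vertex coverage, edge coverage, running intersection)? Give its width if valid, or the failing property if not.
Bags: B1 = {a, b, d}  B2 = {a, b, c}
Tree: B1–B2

Every vertex of G appears in some bag (union = {a, b, c, d}); every edge is covered by a bag; and for each vertex v the set of bags containing v is connected in the bag tree. The decomposition is therefore valid. The largest bag has 3 vertices, so the width is 2.

Yes; width 2.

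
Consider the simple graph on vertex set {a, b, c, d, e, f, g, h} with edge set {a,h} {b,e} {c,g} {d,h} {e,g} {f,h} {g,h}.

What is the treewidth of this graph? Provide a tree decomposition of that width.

Treewidth 1.
Bags: B1 = {g, h}  B2 = {f, h}  B3 = {e, g}  B4 = {d, h}  B5 = {a, h}  B6 = {b, e}  B7 = {c, g}
Tree: B1–B2, B1–B3, B1–B4, B4–B5, B3–B6, B1–B7

Every bag has size at most 2, so the width is 2 − 1 = 1 and tw(G) ≤ 1. Since G has at least one edge (e.g. h–g), it is not an edgeless graph, so tw(G) ≥ 1. Hence tw(G) = 1 exactly.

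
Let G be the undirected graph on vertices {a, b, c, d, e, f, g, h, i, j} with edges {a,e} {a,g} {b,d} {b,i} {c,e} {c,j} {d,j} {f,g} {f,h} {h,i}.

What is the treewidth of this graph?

A width-2 tree decomposition is:
Bags: B1 = {a, e, g}  B2 = {c, e, g}  B3 = {c, g, j}  B4 = {d, g, j}  B5 = {b, d, g}  B6 = {b, g, i}  B7 = {g, h, i}  B8 = {f, g, h}
Tree: B1–B2, B2–B3, B3–B4, B4–B5, B5–B6, B6–B7, B7–B8
The largest bag has 3 vertices, giving width 2; this decomposition certifies tw(G) ≤ 2. For the lower bound, G contains the cycle g–a–e–c–j–d–b–i–h–f–g, so G is not a forest; only forests have treewidth ≤ 1, hence tw(G) ≥ 2. Combining the bounds, tw(G) = 2.

2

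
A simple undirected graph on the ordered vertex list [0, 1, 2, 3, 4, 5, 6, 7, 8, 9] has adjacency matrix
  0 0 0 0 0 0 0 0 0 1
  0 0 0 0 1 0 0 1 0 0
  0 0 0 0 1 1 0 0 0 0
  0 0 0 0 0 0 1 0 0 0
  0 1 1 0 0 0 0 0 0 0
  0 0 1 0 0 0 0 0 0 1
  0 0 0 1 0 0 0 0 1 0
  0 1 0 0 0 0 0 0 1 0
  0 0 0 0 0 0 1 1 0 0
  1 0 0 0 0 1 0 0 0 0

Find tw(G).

A width-1 tree decomposition is:
Bags: B1 = {0, 9}  B2 = {5, 9}  B3 = {2, 5}  B4 = {2, 4}  B5 = {1, 4}  B6 = {1, 7}  B7 = {7, 8}  B8 = {6, 8}  B9 = {3, 6}
Tree: B1–B2, B2–B3, B3–B4, B4–B5, B5–B6, B6–B7, B7–B8, B8–B9
Every bag has size at most 2, so the width is 2 − 1 = 1 and tw(G) ≤ 1. Since G has at least one edge (e.g. 0–9), it is not an edgeless graph, so tw(G) ≥ 1. Hence tw(G) = 1 exactly.

1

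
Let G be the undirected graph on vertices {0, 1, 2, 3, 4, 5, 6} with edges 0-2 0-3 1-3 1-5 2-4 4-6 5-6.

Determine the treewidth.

A width-2 tree decomposition is:
Bags: B1 = {2, 4, 6}  B2 = {2, 5, 6}  B3 = {1, 2, 5}  B4 = {1, 2, 3}  B5 = {0, 2, 3}
Tree: B1–B2, B2–B3, B3–B4, B4–B5
Each bag holds 3 vertices, so the decomposition has width 2, which upper-bounds the treewidth. For the lower bound, G contains the cycle 2–4–6–5–1–3–0–2, so G is not a forest; only forests have treewidth ≤ 1, hence tw(G) ≥ 2. The upper and lower bounds meet at 2, so that is the treewidth.

2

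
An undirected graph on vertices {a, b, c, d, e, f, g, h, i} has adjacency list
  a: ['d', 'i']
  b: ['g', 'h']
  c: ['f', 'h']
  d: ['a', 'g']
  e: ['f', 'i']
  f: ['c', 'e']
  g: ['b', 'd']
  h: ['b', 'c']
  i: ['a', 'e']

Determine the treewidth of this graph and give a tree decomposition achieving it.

Every bag has size at most 3, so the width is 3 − 1 = 2 and tw(G) ≤ 2. For the lower bound, G contains the cycle a–i–e–f–c–h–b–g–d–a, so G is not a forest; only forests have treewidth ≤ 1, hence tw(G) ≥ 2. Combining the bounds, tw(G) = 2.

Treewidth 2.
One such decomposition:
Bags: B1 = {a, e, i}  B2 = {a, e, f}  B3 = {a, c, f}  B4 = {a, c, h}  B5 = {a, b, h}  B6 = {a, b, g}  B7 = {a, d, g}
Tree: B1–B2, B2–B3, B3–B4, B4–B5, B5–B6, B6–B7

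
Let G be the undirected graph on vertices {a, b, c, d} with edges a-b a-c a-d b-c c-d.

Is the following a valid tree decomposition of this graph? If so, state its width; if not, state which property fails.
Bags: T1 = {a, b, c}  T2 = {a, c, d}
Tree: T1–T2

Vertex coverage: the bags together contain {a, b, c, d}, the full vertex set. Edge coverage: each edge of G has both endpoints in at least one bag. Running intersection: for every vertex, the bags containing it form a connected subtree. All three properties hold, so this is a valid tree decomposition of width max|bag| − 1 = 2, and hence tw(G) ≤ 2.

Yes; width 2.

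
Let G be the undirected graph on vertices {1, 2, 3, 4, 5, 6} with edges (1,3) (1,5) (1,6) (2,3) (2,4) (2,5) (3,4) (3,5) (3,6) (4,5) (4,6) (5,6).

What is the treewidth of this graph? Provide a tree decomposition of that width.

Every bag has size at most 4, so the width is 4 − 1 = 3 and tw(G) ≤ 3. For the lower bound, the 4 vertices {1, 3, 5, 6} are pairwise adjacent, and any tree decomposition puts a clique entirely inside one bag — forcing width ≥ 3. The upper and lower bounds meet at 3, so that is the treewidth.

Treewidth 3.
One such decomposition:
Bags: B1 = {3, 4, 5, 6}  B2 = {1, 3, 5, 6}  B3 = {2, 3, 4, 5}
Tree: B1–B2, B1–B3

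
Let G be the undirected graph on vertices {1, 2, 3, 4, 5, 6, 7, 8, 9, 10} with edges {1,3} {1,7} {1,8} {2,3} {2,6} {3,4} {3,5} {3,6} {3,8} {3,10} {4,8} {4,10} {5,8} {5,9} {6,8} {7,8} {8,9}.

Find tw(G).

2

A width-2 tree decomposition is:
Bags: B1 = {3, 6, 8}  B2 = {3, 4, 8}  B3 = {1, 3, 8}  B4 = {3, 5, 8}  B5 = {5, 8, 9}  B6 = {1, 7, 8}  B7 = {3, 4, 10}  B8 = {2, 3, 6}
Tree: B1–B2, B1–B3, B2–B4, B4–B5, B3–B6, B2–B7, B1–B8
Each bag holds 3 vertices, so the decomposition has width 2, which upper-bounds the treewidth. On the other hand G contains the 3-clique {5, 8, 9}. A clique must lie in a single bag of any decomposition, so no decomposition can have width below 2. The upper and lower bounds meet at 2, so that is the treewidth.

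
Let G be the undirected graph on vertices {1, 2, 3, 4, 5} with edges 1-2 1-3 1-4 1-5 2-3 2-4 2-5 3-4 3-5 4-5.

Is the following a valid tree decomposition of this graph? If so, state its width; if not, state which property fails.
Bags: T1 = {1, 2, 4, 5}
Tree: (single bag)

No — vertex 3 appears in no bag.

A tree decomposition must satisfy three properties: every vertex lies in some bag; for every edge, both endpoints lie together in some bag; and for every vertex, the bags containing it form a connected subtree. Here vertex 3 appears in no bag, so the decomposition is invalid.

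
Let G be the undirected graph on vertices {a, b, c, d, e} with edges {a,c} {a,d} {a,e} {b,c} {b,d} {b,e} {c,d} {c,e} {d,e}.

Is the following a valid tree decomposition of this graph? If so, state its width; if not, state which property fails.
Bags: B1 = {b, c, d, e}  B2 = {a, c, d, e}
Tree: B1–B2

Checking the three conditions: (i) the bags cover all of {a, b, c, d, e}; (ii) for each edge, some bag contains both endpoints; (iii) the bags containing any fixed vertex form a subtree. All hold, so the decomposition is valid with width 4 − 1 = 3.

Yes; width 3.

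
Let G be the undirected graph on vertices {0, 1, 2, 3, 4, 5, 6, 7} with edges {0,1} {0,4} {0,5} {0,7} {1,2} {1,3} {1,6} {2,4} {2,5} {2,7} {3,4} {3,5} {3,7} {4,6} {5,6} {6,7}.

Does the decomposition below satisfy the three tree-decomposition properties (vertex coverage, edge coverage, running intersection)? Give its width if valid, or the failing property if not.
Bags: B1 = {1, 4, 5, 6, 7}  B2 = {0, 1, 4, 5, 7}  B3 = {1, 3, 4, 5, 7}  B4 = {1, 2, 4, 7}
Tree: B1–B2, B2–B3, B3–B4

A tree decomposition must satisfy three properties: every vertex lies in some bag; for every edge, both endpoints lie together in some bag; and for every vertex, the bags containing it form a connected subtree. Here edge (5,2) lies in no bag, so the decomposition is invalid.

No — edge (5,2) lies in no bag.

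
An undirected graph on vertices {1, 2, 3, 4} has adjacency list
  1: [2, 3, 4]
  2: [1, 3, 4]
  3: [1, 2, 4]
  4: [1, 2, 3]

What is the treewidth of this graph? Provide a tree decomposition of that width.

With just one bag of size 4, the width is 4 − 1 = 3, so tw(G) ≤ 3. Conversely, {1, 2, 3, 4} is a clique of size 4, and the vertices of any clique must share a bag in every tree decomposition; so some bag has ≥ 4 vertices and tw(G) ≥ 3. Hence tw(G) = 3 exactly.

Treewidth 3.
One such decomposition:
Bags: B1 = {1, 2, 3, 4}
Tree: (single bag)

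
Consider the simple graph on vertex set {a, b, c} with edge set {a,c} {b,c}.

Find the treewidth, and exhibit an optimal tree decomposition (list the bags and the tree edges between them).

Every bag has size at most 2, so the width is 2 − 1 = 1 and tw(G) ≤ 1. Since G has at least one edge (e.g. b–c), it is not an edgeless graph, so tw(G) ≥ 1. Combining the bounds, tw(G) = 1.

Treewidth 1.
One optimal decomposition is:
Bags: B1 = {b, c}  B2 = {a, c}
Tree: B1–B2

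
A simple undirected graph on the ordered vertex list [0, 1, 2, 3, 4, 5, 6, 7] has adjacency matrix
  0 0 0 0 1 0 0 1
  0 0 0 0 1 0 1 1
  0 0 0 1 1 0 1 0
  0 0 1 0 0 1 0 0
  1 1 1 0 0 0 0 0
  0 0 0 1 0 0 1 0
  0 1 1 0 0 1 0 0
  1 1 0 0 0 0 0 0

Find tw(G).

A width-2 tree decomposition is:
Bags: B1 = {0, 1, 7}  B2 = {0, 1, 4}  B3 = {1, 4, 6}  B4 = {2, 4, 6}  B5 = {2, 5, 6}  B6 = {2, 3, 5}
Tree: B1–B2, B2–B3, B3–B4, B4–B5, B5–B6
Each bag holds 3 vertices, so the decomposition has width 2, which upper-bounds the treewidth. Since 7–0–4–1–7 is a cycle in G, G is not acyclic. Forests are exactly the graphs of treewidth ≤ 1, so tw(G) ≥ 2. Hence tw(G) = 2 exactly.

2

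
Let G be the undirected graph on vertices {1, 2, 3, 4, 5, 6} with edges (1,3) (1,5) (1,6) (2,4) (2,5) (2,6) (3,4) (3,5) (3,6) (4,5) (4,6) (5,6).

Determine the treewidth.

3

A width-3 tree decomposition is:
Bags: B1 = {2, 4, 5, 6}  B2 = {3, 4, 5, 6}  B3 = {1, 3, 5, 6}
Tree: B1–B2, B2–B3
The largest bag has 4 vertices, giving width 3; this decomposition certifies tw(G) ≤ 3. Conversely, {2, 4, 5, 6} is a clique of size 4, and the vertices of any clique must share a bag in every tree decomposition; so some bag has ≥ 4 vertices and tw(G) ≥ 3. The upper and lower bounds meet at 3, so that is the treewidth.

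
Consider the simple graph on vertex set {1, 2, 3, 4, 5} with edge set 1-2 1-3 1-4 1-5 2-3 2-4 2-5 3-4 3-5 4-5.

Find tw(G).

A width-4 tree decomposition is:
Bags: B1 = {1, 2, 3, 4, 5}
Tree: (single bag)
With just one bag of size 5, the width is 5 − 1 = 4, so tw(G) ≤ 4. For the lower bound, the 5 vertices {1, 2, 3, 4, 5} are pairwise adjacent, and any tree decomposition puts a clique entirely inside one bag — forcing width ≥ 4. Hence tw(G) = 4 exactly.

4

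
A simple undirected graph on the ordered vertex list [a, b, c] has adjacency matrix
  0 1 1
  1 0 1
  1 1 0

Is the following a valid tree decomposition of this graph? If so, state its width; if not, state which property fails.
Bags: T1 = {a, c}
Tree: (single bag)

A tree decomposition must satisfy three properties: every vertex lies in some bag; for every edge, both endpoints lie together in some bag; and for every vertex, the bags containing it form a connected subtree. Here vertex b appears in no bag, so the decomposition is invalid.

No — vertex b appears in no bag.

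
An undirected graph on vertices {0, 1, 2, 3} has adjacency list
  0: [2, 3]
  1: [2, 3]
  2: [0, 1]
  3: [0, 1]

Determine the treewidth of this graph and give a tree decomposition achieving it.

The largest bag has 3 vertices, giving width 2; this decomposition certifies tw(G) ≤ 2. Since 1–3–0–2–1 is a cycle in G, G is not acyclic. Forests are exactly the graphs of treewidth ≤ 1, so tw(G) ≥ 2. Therefore the treewidth is 2.

Treewidth 2.
Bags: B1 = {0, 1, 3}  B2 = {0, 1, 2}
Tree: B1–B2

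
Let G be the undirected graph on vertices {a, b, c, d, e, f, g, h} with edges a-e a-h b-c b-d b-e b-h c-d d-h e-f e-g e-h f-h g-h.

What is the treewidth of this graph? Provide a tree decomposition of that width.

Treewidth 2.
Bags: B1 = {b, e, h}  B2 = {b, d, h}  B3 = {a, e, h}  B4 = {e, f, h}  B5 = {b, c, d}  B6 = {e, g, h}
Tree: B1–B2, B1–B3, B1–B4, B2–B5, B1–B6

Each bag holds 3 vertices, so the decomposition has width 2, which upper-bounds the treewidth. For the lower bound, the 3 vertices {b, d, h} are pairwise adjacent, and any tree decomposition puts a clique entirely inside one bag — forcing width ≥ 2. Therefore the treewidth is 2.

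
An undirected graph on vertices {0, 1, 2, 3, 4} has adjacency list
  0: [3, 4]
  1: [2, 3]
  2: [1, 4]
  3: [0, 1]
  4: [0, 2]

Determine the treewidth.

A width-2 tree decomposition is:
Bags: B1 = {0, 2, 4}  B2 = {0, 2, 3}  B3 = {1, 2, 3}
Tree: B1–B2, B2–B3
Each bag holds 3 vertices, so the decomposition has width 2, which upper-bounds the treewidth. The edges 2–4–0–3–1–2 form a cycle, so G is not a tree and its treewidth is at least 2. Combining the bounds, tw(G) = 2.

2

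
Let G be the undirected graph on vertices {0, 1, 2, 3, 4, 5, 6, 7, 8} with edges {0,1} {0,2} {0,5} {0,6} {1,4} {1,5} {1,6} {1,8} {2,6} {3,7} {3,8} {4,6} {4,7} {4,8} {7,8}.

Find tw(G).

2

A width-2 tree decomposition is:
Bags: B1 = {4, 7, 8}  B2 = {1, 4, 8}  B3 = {1, 4, 6}  B4 = {0, 1, 6}  B5 = {0, 1, 5}  B6 = {0, 2, 6}  B7 = {3, 7, 8}
Tree: B1–B2, B2–B3, B3–B4, B4–B5, B4–B6, B1–B7
The largest bag has 3 vertices, giving width 2; this decomposition certifies tw(G) ≤ 2. On the other hand G contains the 3-clique {0, 1, 5}. A clique must lie in a single bag of any decomposition, so no decomposition can have width below 2. Therefore the treewidth is 2.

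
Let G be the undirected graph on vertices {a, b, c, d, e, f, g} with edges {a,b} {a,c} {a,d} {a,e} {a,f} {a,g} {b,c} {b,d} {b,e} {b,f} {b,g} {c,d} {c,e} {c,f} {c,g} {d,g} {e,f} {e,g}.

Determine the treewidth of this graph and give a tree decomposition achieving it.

Each bag holds 5 vertices, so the decomposition has width 4, which upper-bounds the treewidth. On the other hand G contains the 5-clique {a, b, c, d, g}. A clique must lie in a single bag of any decomposition, so no decomposition can have width below 4. Therefore the treewidth is 4.

Treewidth 4.
One such decomposition:
Bags: B1 = {a, b, c, e, g}  B2 = {a, b, c, d, g}  B3 = {a, b, c, e, f}
Tree: B1–B2, B1–B3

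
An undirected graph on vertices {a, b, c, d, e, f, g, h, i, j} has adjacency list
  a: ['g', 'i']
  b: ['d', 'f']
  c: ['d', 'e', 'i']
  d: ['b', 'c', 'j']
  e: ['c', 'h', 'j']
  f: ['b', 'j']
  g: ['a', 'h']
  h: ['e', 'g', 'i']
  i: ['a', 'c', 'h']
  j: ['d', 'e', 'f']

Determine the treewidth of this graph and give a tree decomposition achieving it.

Each bag holds 3 vertices, so the decomposition has width 2, which upper-bounds the treewidth. The edges g–a–i–h–g form a cycle, so G is not a tree and its treewidth is at least 2. Combining the bounds, tw(G) = 2.

Treewidth 2.
One such decomposition:
Bags: B1 = {a, g, h}  B2 = {a, h, i}  B3 = {e, h, i}  B4 = {c, e, i}  B5 = {c, e, j}  B6 = {c, d, j}  B7 = {d, f, j}  B8 = {b, d, f}
Tree: B1–B2, B2–B3, B3–B4, B4–B5, B5–B6, B6–B7, B7–B8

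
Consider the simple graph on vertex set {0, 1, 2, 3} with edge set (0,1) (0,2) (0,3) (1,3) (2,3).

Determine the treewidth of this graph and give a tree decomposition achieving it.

Treewidth 2.
Bags: B1 = {0, 1, 3}  B2 = {0, 2, 3}
Tree: B1–B2

Each bag holds 3 vertices, so the decomposition has width 2, which upper-bounds the treewidth. Conversely, {0, 1, 3} is a clique of size 3, and the vertices of any clique must share a bag in every tree decomposition; so some bag has ≥ 3 vertices and tw(G) ≥ 2. The upper and lower bounds meet at 2, so that is the treewidth.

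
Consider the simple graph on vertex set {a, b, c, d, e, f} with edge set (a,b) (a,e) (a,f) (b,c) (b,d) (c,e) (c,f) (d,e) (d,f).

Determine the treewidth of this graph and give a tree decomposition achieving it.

Every bag has size at most 4, so the width is 4 − 1 = 3 and tw(G) ≤ 3. For the lower bound: the 4 vertex sets {a,f}, {d,e}, {b}, {c} are disjoint, each induces a connected subgraph, and every pair is joined by at least one edge of G. Contracting each set to a single vertex therefore yields K_{4} as a minor, and since treewidth is minor-monotone, tw(G) ≥ tw(K_{4}) = 3. Hence tw(G) = 3 exactly.

Treewidth 3.
Bags: B1 = {a, b, e, f}  B2 = {b, d, e, f}  B3 = {b, c, e, f}
Tree: B1–B2, B2–B3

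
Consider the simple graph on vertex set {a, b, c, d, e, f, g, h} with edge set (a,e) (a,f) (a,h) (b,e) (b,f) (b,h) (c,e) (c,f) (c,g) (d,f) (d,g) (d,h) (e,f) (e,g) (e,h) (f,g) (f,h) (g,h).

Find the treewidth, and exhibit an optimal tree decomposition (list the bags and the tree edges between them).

The largest bag has 4 vertices, giving width 3; this decomposition certifies tw(G) ≤ 3. Conversely, {d, f, g, h} is a clique of size 4, and the vertices of any clique must share a bag in every tree decomposition; so some bag has ≥ 4 vertices and tw(G) ≥ 3. The upper and lower bounds meet at 3, so that is the treewidth.

Treewidth 3.
One optimal decomposition is:
Bags: B1 = {d, f, g, h}  B2 = {e, f, g, h}  B3 = {c, e, f, g}  B4 = {b, e, f, h}  B5 = {a, e, f, h}
Tree: B1–B2, B2–B3, B2–B4, B2–B5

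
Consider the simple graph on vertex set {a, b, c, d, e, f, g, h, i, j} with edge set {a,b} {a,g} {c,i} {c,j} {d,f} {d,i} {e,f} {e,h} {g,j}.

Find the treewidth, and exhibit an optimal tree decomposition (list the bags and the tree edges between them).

Every bag has size at most 2, so the width is 2 − 1 = 1 and tw(G) ≤ 1. Since G has at least one edge (e.g. h–e), it is not an edgeless graph, so tw(G) ≥ 1. The upper and lower bounds meet at 1, so that is the treewidth.

Treewidth 1.
Bags: B1 = {e, h}  B2 = {e, f}  B3 = {d, f}  B4 = {d, i}  B5 = {c, i}  B6 = {c, j}  B7 = {g, j}  B8 = {a, g}  B9 = {a, b}
Tree: B1–B2, B2–B3, B3–B4, B4–B5, B5–B6, B6–B7, B7–B8, B8–B9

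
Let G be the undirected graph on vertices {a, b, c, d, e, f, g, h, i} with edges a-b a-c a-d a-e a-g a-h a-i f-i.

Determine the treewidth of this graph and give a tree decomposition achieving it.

Each bag holds 2 vertices, so the decomposition has width 1, which upper-bounds the treewidth. Since G has at least one edge (e.g. a–g), it is not an edgeless graph, so tw(G) ≥ 1. Combining the bounds, tw(G) = 1.

Treewidth 1.
One optimal decomposition is:
Bags: B1 = {a, g}  B2 = {a, c}  B3 = {a, d}  B4 = {a, i}  B5 = {a, b}  B6 = {a, e}  B7 = {a, h}  B8 = {f, i}
Tree: B1–B2, B2–B3, B2–B4, B2–B5, B4–B6, B3–B7, B4–B8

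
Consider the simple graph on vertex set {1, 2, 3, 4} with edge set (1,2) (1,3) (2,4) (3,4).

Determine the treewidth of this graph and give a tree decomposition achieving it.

Each bag holds 3 vertices, so the decomposition has width 2, which upper-bounds the treewidth. Since 2–1–3–4–2 is a cycle in G, G is not acyclic. Forests are exactly the graphs of treewidth ≤ 1, so tw(G) ≥ 2. The upper and lower bounds meet at 2, so that is the treewidth.

Treewidth 2.
Bags: B1 = {1, 2, 3}  B2 = {2, 3, 4}
Tree: B1–B2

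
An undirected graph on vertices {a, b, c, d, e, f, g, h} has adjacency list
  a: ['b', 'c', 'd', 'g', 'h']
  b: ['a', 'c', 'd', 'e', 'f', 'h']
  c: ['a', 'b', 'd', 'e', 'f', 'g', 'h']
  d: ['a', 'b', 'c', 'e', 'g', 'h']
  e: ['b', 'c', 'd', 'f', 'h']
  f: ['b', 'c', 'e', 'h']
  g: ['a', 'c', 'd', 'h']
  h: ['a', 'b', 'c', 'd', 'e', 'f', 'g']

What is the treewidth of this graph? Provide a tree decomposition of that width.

Every bag has size at most 5, so the width is 5 − 1 = 4 and tw(G) ≤ 4. Conversely, {b, c, d, e, h} is a clique of size 5, and the vertices of any clique must share a bag in every tree decomposition; so some bag has ≥ 5 vertices and tw(G) ≥ 4. Hence tw(G) = 4 exactly.

Treewidth 4.
One such decomposition:
Bags: B1 = {b, c, e, f, h}  B2 = {b, c, d, e, h}  B3 = {a, b, c, d, h}  B4 = {a, c, d, g, h}
Tree: B1–B2, B2–B3, B3–B4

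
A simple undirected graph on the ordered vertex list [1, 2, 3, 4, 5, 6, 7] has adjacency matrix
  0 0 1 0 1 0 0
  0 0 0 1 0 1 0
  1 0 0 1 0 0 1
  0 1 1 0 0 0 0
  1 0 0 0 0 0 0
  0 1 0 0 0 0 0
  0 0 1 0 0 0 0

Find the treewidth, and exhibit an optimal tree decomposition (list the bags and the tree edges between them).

Treewidth 1.
One optimal decomposition is:
Bags: B1 = {1, 3}  B2 = {3, 7}  B3 = {3, 4}  B4 = {1, 5}  B5 = {2, 4}  B6 = {2, 6}
Tree: B1–B2, B2–B3, B1–B4, B3–B5, B5–B6

The largest bag has 2 vertices, giving width 1; this decomposition certifies tw(G) ≤ 1. G has an edge, so its treewidth is at least 1. The upper and lower bounds meet at 1, so that is the treewidth.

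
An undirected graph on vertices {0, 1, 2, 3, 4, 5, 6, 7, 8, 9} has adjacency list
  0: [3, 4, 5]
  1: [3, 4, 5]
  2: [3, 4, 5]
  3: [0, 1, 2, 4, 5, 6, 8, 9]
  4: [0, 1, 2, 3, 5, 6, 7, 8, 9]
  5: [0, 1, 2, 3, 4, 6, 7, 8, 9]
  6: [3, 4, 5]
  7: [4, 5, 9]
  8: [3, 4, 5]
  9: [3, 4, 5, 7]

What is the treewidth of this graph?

A width-3 tree decomposition is:
Bags: B1 = {2, 3, 4, 5}  B2 = {3, 4, 5, 9}  B3 = {1, 3, 4, 5}  B4 = {0, 3, 4, 5}  B5 = {4, 5, 7, 9}  B6 = {3, 4, 5, 8}  B7 = {3, 4, 5, 6}
Tree: B1–B2, B1–B3, B2–B4, B2–B5, B3–B6, B2–B7
Every bag has size at most 4, so the width is 4 − 1 = 3 and tw(G) ≤ 3. Conversely, {0, 3, 4, 5} is a clique of size 4, and the vertices of any clique must share a bag in every tree decomposition; so some bag has ≥ 4 vertices and tw(G) ≥ 3. Combining the bounds, tw(G) = 3.

3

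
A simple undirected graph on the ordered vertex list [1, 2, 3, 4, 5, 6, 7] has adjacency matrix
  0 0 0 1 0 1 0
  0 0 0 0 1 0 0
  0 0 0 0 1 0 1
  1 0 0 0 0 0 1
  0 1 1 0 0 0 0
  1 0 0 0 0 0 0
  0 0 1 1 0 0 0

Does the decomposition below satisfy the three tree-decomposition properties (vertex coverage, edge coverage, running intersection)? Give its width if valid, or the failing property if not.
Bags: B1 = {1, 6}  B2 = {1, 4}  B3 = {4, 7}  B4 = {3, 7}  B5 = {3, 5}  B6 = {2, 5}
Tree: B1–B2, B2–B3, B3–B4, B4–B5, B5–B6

Vertex coverage: the bags together contain {1, 2, 3, 4, 5, 6, 7}, the full vertex set. Edge coverage: each edge of G has both endpoints in at least one bag. Running intersection: for every vertex, the bags containing it form a connected subtree. All three properties hold, so this is a valid tree decomposition of width max|bag| − 1 = 1, and hence tw(G) ≤ 1.

Yes; width 1.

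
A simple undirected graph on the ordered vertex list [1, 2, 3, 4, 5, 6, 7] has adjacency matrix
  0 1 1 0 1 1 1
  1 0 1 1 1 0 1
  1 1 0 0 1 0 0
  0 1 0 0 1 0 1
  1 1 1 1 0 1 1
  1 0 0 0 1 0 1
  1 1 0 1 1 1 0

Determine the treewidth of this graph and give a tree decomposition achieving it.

Every bag has size at most 4, so the width is 4 − 1 = 3 and tw(G) ≤ 3. On the other hand G contains the 4-clique {1, 2, 3, 5}. A clique must lie in a single bag of any decomposition, so no decomposition can have width below 3. Combining the bounds, tw(G) = 3.

Treewidth 3.
One optimal decomposition is:
Bags: B1 = {1, 2, 3, 5}  B2 = {1, 2, 5, 7}  B3 = {1, 5, 6, 7}  B4 = {2, 4, 5, 7}
Tree: B1–B2, B2–B3, B2–B4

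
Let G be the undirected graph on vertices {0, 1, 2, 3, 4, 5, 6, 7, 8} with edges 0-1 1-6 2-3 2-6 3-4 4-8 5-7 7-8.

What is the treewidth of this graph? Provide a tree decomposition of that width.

Every bag has size at most 2, so the width is 2 − 1 = 1 and tw(G) ≤ 1. G has an edge, so its treewidth is at least 1. The upper and lower bounds meet at 1, so that is the treewidth.

Treewidth 1.
One optimal decomposition is:
Bags: B1 = {0, 1}  B2 = {1, 6}  B3 = {2, 6}  B4 = {2, 3}  B5 = {3, 4}  B6 = {4, 8}  B7 = {7, 8}  B8 = {5, 7}
Tree: B1–B2, B2–B3, B3–B4, B4–B5, B5–B6, B6–B7, B7–B8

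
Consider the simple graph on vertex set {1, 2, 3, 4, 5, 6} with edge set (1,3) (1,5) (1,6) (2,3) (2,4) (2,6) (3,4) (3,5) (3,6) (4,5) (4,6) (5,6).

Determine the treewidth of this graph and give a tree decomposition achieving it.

Treewidth 3.
Bags: B1 = {1, 3, 5, 6}  B2 = {3, 4, 5, 6}  B3 = {2, 3, 4, 6}
Tree: B1–B2, B2–B3

Every bag has size at most 4, so the width is 4 − 1 = 3 and tw(G) ≤ 3. On the other hand G contains the 4-clique {1, 3, 5, 6}. A clique must lie in a single bag of any decomposition, so no decomposition can have width below 3. Therefore the treewidth is 3.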